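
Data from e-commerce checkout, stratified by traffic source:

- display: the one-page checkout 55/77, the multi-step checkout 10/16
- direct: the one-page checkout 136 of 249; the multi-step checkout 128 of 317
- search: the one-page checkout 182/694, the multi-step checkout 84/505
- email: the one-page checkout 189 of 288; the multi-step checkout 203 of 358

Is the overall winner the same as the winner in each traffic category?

Display: the one-page checkout 55/77 = 71.4%, the multi-step checkout 10/16 = 62.5% → the one-page checkout
Direct: the one-page checkout 136/249 = 54.6%, the multi-step checkout 128/317 = 40.4% → the one-page checkout
Search: the one-page checkout 182/694 = 26.2%, the multi-step checkout 84/505 = 16.6% → the one-page checkout
Email: the one-page checkout 189/288 = 65.6%, the multi-step checkout 203/358 = 56.7% → the one-page checkout
Overall: the one-page checkout 562/1308 = 43.0%, the multi-step checkout 425/1196 = 35.5% → the one-page checkout
The one-page checkout wins overall and in every traffic group — no reversal.

Yes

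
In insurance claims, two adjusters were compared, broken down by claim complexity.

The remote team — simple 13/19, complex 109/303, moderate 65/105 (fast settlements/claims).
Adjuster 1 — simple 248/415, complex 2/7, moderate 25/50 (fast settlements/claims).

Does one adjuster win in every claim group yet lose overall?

Yes

Simple: the remote team 13/19 = 68.4%, Adjuster 1 248/415 = 59.8% → the remote team
Complex: the remote team 109/303 = 36.0%, Adjuster 1 2/7 = 28.6% → the remote team
Moderate: the remote team 65/105 = 61.9%, Adjuster 1 25/50 = 50.0% → the remote team
Overall: the remote team 187/427 = 43.8%, Adjuster 1 275/472 = 58.3% → Adjuster 1
The remote team wins each claim group but Adjuster 1 wins overall — the comparison reverses. The remote team's claims skew toward complex, which has a lower base rate.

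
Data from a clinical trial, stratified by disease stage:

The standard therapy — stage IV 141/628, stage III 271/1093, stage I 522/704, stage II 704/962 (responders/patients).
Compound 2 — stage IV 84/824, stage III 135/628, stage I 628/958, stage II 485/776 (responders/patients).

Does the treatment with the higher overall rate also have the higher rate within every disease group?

Stage IV: the standard therapy 141/628 = 22.5%, Compound 2 84/824 = 10.2% → the standard therapy
Stage III: the standard therapy 271/1093 = 24.8%, Compound 2 135/628 = 21.5% → the standard therapy
Stage I: the standard therapy 522/704 = 74.1%, Compound 2 628/958 = 65.6% → the standard therapy
Stage II: the standard therapy 704/962 = 73.2%, Compound 2 485/776 = 62.5% → the standard therapy
Overall: the standard therapy 1638/3387 = 48.4%, Compound 2 1332/3186 = 41.8% → the standard therapy
The standard therapy wins overall and in every disease group — no reversal.

Yes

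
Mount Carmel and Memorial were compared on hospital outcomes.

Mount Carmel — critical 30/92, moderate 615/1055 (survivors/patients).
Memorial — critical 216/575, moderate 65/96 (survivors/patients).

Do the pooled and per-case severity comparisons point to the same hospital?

No

Critical: Mount Carmel 30/92 = 32.6%, Memorial 216/575 = 37.6% → Memorial
Moderate: Mount Carmel 615/1055 = 58.3%, Memorial 65/96 = 67.7% → Memorial
Overall: Mount Carmel 645/1147 = 56.2%, Memorial 281/671 = 41.9% → Mount Carmel
Memorial wins each case group but Mount Carmel wins overall — the comparison reverses. Memorial's patients skew toward critical, which has a lower base rate.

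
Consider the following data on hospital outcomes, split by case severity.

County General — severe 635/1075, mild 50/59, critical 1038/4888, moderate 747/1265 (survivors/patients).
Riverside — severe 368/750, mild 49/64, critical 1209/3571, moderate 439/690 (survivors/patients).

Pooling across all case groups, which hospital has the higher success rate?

Riverside

Severe: County General 635/1075 = 59.1%, Riverside 368/750 = 49.1% → County General
Mild: County General 50/59 = 84.7%, Riverside 49/64 = 76.6% → County General
Critical: County General 1038/4888 = 21.2%, Riverside 1209/3571 = 33.9% → Riverside
Moderate: County General 747/1265 = 59.1%, Riverside 439/690 = 63.6% → Riverside
Overall: County General 2470/7287 = 33.9%, Riverside 2065/5075 = 40.7% → Riverside
(Neither sweeps every case group, but Riverside has the higher pooled rate.)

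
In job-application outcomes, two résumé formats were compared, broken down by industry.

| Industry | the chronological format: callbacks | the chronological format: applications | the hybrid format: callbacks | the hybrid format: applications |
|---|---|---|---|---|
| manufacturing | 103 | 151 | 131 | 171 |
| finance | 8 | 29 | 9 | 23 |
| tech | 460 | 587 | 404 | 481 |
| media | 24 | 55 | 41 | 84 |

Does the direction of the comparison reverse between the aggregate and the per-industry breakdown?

Manufacturing: the chronological format 103/151 = 68.2%, the hybrid format 131/171 = 76.6% → the hybrid format
Finance: the chronological format 8/29 = 27.6%, the hybrid format 9/23 = 39.1% → the hybrid format
Tech: the chronological format 460/587 = 78.4%, the hybrid format 404/481 = 84.0% → the hybrid format
Media: the chronological format 24/55 = 43.6%, the hybrid format 41/84 = 48.8% → the hybrid format
Overall: the chronological format 595/822 = 72.4%, the hybrid format 585/759 = 77.1% → the hybrid format
The hybrid format wins overall and in every industry group — no reversal.

No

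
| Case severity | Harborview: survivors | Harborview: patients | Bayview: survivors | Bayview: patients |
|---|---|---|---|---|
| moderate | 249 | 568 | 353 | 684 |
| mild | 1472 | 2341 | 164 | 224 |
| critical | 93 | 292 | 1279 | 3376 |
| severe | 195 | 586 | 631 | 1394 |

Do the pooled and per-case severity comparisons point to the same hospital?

No

Moderate: Harborview 249/568 = 43.8%, Bayview 353/684 = 51.6% → Bayview
Mild: Harborview 1472/2341 = 62.9%, Bayview 164/224 = 73.2% → Bayview
Critical: Harborview 93/292 = 31.8%, Bayview 1279/3376 = 37.9% → Bayview
Severe: Harborview 195/586 = 33.3%, Bayview 631/1394 = 45.3% → Bayview
Overall: Harborview 2009/3787 = 53.0%, Bayview 2427/5678 = 42.7% → Harborview
Bayview wins each case group but Harborview wins overall — the comparison reverses. Bayview's patients skew toward critical, which has a lower base rate.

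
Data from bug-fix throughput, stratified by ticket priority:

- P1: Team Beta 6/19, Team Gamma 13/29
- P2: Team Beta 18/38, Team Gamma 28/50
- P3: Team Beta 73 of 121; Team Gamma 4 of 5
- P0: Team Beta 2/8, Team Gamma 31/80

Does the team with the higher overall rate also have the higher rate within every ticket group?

P1: Team Beta 6/19 = 31.6%, Team Gamma 13/29 = 44.8% → Team Gamma
P2: Team Beta 18/38 = 47.4%, Team Gamma 28/50 = 56.0% → Team Gamma
P3: Team Beta 73/121 = 60.3%, Team Gamma 4/5 = 80.0% → Team Gamma
P0: Team Beta 2/8 = 25.0%, Team Gamma 31/80 = 38.8% → Team Gamma
Overall: Team Beta 99/186 = 53.2%, Team Gamma 76/164 = 46.3% → Team Beta
Team Gamma wins each ticket group but Team Beta wins overall — the comparison reverses. Team Gamma's tickets skew toward P0, which has a lower base rate.

No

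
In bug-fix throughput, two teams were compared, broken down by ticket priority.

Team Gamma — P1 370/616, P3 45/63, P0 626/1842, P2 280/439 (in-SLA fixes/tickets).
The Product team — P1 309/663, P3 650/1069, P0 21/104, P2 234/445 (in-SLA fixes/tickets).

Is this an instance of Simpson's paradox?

P1: Team Gamma 370/616 = 60.1%, the Product team 309/663 = 46.6% → Team Gamma
P3: Team Gamma 45/63 = 71.4%, the Product team 650/1069 = 60.8% → Team Gamma
P0: Team Gamma 626/1842 = 34.0%, the Product team 21/104 = 20.2% → Team Gamma
P2: Team Gamma 280/439 = 63.8%, the Product team 234/445 = 52.6% → Team Gamma
Overall: Team Gamma 1321/2960 = 44.6%, the Product team 1214/2281 = 53.2% → the Product team
Team Gamma wins each ticket group but the Product team wins overall — the comparison reverses. Team Gamma's tickets skew toward P0, which has a lower base rate.

Yes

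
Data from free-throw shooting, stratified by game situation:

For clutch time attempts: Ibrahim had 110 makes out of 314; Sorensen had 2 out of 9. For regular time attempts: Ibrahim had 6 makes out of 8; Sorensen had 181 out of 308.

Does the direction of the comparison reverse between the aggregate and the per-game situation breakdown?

Yes

Clutch time: Ibrahim 110/314 = 35.0%, Sorensen 2/9 = 22.2% → Ibrahim
Regular time: Ibrahim 6/8 = 75.0%, Sorensen 181/308 = 58.8% → Ibrahim
Overall: Ibrahim 116/322 = 36.0%, Sorensen 183/317 = 57.7% → Sorensen
Ibrahim wins each game group but Sorensen wins overall — the comparison reverses. Ibrahim's attempts skew toward clutch time, which has a lower base rate.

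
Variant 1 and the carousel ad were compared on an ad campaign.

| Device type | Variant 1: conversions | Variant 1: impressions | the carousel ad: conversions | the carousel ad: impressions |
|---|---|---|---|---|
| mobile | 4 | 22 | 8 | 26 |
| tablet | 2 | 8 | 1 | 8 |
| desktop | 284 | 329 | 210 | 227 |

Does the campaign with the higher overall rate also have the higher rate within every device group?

No

Mobile: Variant 1 4/22 = 18.2%, the carousel ad 8/26 = 30.8% → the carousel ad
Tablet: Variant 1 2/8 = 25.0%, the carousel ad 1/8 = 12.5% → Variant 1
Desktop: Variant 1 284/329 = 86.3%, the carousel ad 210/227 = 92.5% → the carousel ad
Overall: Variant 1 290/359 = 80.8%, the carousel ad 219/261 = 83.9% → the carousel ad
Neither sweeps: Variant 1 wins 1 of 3 groups, the carousel ad wins 2. The carousel ad wins overall but not every group — no Simpson reversal.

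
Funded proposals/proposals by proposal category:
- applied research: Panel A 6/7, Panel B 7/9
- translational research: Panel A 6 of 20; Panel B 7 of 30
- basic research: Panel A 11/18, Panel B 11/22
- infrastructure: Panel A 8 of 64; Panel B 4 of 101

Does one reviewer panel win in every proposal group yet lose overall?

Applied research: Panel A 6/7 = 85.7%, Panel B 7/9 = 77.8% → Panel A
Translational research: Panel A 6/20 = 30.0%, Panel B 7/30 = 23.3% → Panel A
Basic research: Panel A 11/18 = 61.1%, Panel B 11/22 = 50.0% → Panel A
Infrastructure: Panel A 8/64 = 12.5%, Panel B 4/101 = 4.0% → Panel A
Overall: Panel A 31/109 = 28.4%, Panel B 29/162 = 17.9% → Panel A
Panel A wins overall and in every proposal group — no reversal.

No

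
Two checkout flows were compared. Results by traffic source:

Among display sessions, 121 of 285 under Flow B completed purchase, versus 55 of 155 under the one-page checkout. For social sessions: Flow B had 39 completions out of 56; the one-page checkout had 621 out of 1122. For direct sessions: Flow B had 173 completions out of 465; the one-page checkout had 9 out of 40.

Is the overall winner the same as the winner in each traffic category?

Display: Flow B 121/285 = 42.5%, the one-page checkout 55/155 = 35.5% → Flow B
Social: Flow B 39/56 = 69.6%, the one-page checkout 621/1122 = 55.3% → Flow B
Direct: Flow B 173/465 = 37.2%, the one-page checkout 9/40 = 22.5% → Flow B
Overall: Flow B 333/806 = 41.3%, the one-page checkout 685/1317 = 52.0% → the one-page checkout
Flow B wins each traffic group but the one-page checkout wins overall — the comparison reverses. Flow B's sessions skew toward direct, which has a lower base rate.

No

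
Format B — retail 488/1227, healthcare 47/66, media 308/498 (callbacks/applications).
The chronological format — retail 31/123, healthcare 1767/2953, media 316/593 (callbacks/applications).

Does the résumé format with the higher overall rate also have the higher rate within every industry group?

Retail: Format B 488/1227 = 39.8%, the chronological format 31/123 = 25.2% → Format B
Healthcare: Format B 47/66 = 71.2%, the chronological format 1767/2953 = 59.8% → Format B
Media: Format B 308/498 = 61.8%, the chronological format 316/593 = 53.3% → Format B
Overall: Format B 843/1791 = 47.1%, the chronological format 2114/3669 = 57.6% → the chronological format
Format B wins each industry group but the chronological format wins overall — the comparison reverses. Format B's applications skew toward retail, which has a lower base rate.

No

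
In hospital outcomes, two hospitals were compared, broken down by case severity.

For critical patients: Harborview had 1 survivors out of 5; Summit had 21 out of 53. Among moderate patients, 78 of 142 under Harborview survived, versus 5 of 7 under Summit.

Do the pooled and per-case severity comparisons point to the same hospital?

Critical: Harborview 1/5 = 20.0%, Summit 21/53 = 39.6% → Summit
Moderate: Harborview 78/142 = 54.9%, Summit 5/7 = 71.4% → Summit
Overall: Harborview 79/147 = 53.7%, Summit 26/60 = 43.3% → Harborview
Summit wins each case group but Harborview wins overall — the comparison reverses. Summit's patients skew toward critical, which has a lower base rate.

No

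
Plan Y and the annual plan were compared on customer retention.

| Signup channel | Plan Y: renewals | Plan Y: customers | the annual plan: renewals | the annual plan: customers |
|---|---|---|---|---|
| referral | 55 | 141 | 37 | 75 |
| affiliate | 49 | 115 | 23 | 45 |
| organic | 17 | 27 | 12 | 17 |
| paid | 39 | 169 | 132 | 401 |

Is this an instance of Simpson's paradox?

Referral: Plan Y 55/141 = 39.0%, the annual plan 37/75 = 49.3% → the annual plan
Affiliate: Plan Y 49/115 = 42.6%, the annual plan 23/45 = 51.1% → the annual plan
Organic: Plan Y 17/27 = 63.0%, the annual plan 12/17 = 70.6% → the annual plan
Paid: Plan Y 39/169 = 23.1%, the annual plan 132/401 = 32.9% → the annual plan
Overall: Plan Y 160/452 = 35.4%, the annual plan 204/538 = 37.9% → the annual plan
The annual plan wins overall and in every signup group — no reversal.

No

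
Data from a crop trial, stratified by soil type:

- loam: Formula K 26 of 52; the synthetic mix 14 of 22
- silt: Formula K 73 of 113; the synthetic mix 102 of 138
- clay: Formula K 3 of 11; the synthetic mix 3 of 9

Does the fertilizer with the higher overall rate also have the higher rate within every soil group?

Loam: Formula K 26/52 = 50.0%, the synthetic mix 14/22 = 63.6% → the synthetic mix
Silt: Formula K 73/113 = 64.6%, the synthetic mix 102/138 = 73.9% → the synthetic mix
Clay: Formula K 3/11 = 27.3%, the synthetic mix 3/9 = 33.3% → the synthetic mix
Overall: Formula K 102/176 = 58.0%, the synthetic mix 119/169 = 70.4% → the synthetic mix
The synthetic mix wins overall and in every soil group — no reversal.

Yes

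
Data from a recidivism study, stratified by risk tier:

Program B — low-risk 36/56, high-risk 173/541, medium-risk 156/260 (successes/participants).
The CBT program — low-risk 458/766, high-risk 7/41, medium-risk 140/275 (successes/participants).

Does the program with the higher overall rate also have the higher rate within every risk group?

Low-risk: Program B 36/56 = 64.3%, the CBT program 458/766 = 59.8% → Program B
High-risk: Program B 173/541 = 32.0%, the CBT program 7/41 = 17.1% → Program B
Medium-risk: Program B 156/260 = 60.0%, the CBT program 140/275 = 50.9% → Program B
Overall: Program B 365/857 = 42.6%, the CBT program 605/1082 = 55.9% → the CBT program
Program B wins each risk group but the CBT program wins overall — the comparison reverses. Program B's participants skew toward high-risk, which has a lower base rate.

No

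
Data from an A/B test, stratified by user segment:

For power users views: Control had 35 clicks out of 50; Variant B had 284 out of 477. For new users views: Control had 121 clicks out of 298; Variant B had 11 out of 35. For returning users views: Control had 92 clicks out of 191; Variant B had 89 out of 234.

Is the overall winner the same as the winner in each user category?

No

Power users: Control 35/50 = 70.0%, Variant B 284/477 = 59.5% → Control
New users: Control 121/298 = 40.6%, Variant B 11/35 = 31.4% → Control
Returning users: Control 92/191 = 48.2%, Variant B 89/234 = 38.0% → Control
Overall: Control 248/539 = 46.0%, Variant B 384/746 = 51.5% → Variant B
Control wins each user group but Variant B wins overall — the comparison reverses. Control's views skew toward new users, which has a lower base rate.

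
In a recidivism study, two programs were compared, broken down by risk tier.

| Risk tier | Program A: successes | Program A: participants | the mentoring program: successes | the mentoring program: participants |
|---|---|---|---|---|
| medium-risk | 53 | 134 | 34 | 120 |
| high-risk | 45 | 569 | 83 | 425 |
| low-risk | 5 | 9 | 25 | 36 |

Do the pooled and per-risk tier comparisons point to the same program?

Medium-risk: Program A 53/134 = 39.6%, the mentoring program 34/120 = 28.3% → Program A
High-risk: Program A 45/569 = 7.9%, the mentoring program 83/425 = 19.5% → the mentoring program
Low-risk: Program A 5/9 = 55.6%, the mentoring program 25/36 = 69.4% → the mentoring program
Overall: Program A 103/712 = 14.5%, the mentoring program 142/581 = 24.4% → the mentoring program
Neither sweeps: Program A wins 1 of 3 groups, the mentoring program wins 2. The mentoring program wins overall but not every group — no Simpson reversal.

No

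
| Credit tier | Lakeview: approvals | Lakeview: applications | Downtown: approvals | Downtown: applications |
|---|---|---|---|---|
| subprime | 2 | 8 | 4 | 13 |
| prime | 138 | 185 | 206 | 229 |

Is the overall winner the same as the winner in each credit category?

Subprime: Lakeview 2/8 = 25.0%, Downtown 4/13 = 30.8% → Downtown
Prime: Lakeview 138/185 = 74.6%, Downtown 206/229 = 90.0% → Downtown
Overall: Lakeview 140/193 = 72.5%, Downtown 210/242 = 86.8% → Downtown
Downtown wins overall and in every credit group — no reversal.

Yes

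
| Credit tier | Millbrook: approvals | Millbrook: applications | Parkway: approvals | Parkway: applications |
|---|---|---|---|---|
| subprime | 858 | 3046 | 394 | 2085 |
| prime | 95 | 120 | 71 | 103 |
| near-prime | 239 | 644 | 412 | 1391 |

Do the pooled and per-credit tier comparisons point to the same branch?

Subprime: Millbrook 858/3046 = 28.2%, Parkway 394/2085 = 18.9% → Millbrook
Prime: Millbrook 95/120 = 79.2%, Parkway 71/103 = 68.9% → Millbrook
Near-prime: Millbrook 239/644 = 37.1%, Parkway 412/1391 = 29.6% → Millbrook
Overall: Millbrook 1192/3810 = 31.3%, Parkway 877/3579 = 24.5% → Millbrook
Millbrook wins overall and in every credit group — no reversal.

Yes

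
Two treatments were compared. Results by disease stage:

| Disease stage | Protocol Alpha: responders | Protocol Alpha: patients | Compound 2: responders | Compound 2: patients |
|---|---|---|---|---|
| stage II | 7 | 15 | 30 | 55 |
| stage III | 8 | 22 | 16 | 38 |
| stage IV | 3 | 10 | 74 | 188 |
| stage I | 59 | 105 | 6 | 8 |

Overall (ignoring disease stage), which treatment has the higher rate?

Protocol Alpha

Stage II: Protocol Alpha 7/15 = 46.7%, Compound 2 30/55 = 54.5% → Compound 2
Stage III: Protocol Alpha 8/22 = 36.4%, Compound 2 16/38 = 42.1% → Compound 2
Stage IV: Protocol Alpha 3/10 = 30.0%, Compound 2 74/188 = 39.4% → Compound 2
Stage I: Protocol Alpha 59/105 = 56.2%, Compound 2 6/8 = 75.0% → Compound 2
Overall: Protocol Alpha 77/152 = 50.7%, Compound 2 126/289 = 43.6% → Protocol Alpha
(Compound 2 wins every disease group but Protocol Alpha wins overall — Compound 2's patients skew toward the low-rate stage IV group.)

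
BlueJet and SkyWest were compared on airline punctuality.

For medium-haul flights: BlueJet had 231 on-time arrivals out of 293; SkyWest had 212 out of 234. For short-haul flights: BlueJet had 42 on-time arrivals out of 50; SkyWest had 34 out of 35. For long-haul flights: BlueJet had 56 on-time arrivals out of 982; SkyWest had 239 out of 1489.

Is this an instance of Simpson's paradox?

No

Medium-haul: BlueJet 231/293 = 78.8%, SkyWest 212/234 = 90.6% → SkyWest
Short-haul: BlueJet 42/50 = 84.0%, SkyWest 34/35 = 97.1% → SkyWest
Long-haul: BlueJet 56/982 = 5.7%, SkyWest 239/1489 = 16.1% → SkyWest
Overall: BlueJet 329/1325 = 24.8%, SkyWest 485/1758 = 27.6% → SkyWest
SkyWest wins overall and in every route group — no reversal.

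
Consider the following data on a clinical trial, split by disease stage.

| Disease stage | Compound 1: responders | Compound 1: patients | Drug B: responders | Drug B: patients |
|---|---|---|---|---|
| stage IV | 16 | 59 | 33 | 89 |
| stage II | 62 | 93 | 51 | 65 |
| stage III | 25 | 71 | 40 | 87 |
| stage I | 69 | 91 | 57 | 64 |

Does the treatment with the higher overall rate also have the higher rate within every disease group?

Yes

Stage IV: Compound 1 16/59 = 27.1%, Drug B 33/89 = 37.1% → Drug B
Stage II: Compound 1 62/93 = 66.7%, Drug B 51/65 = 78.5% → Drug B
Stage III: Compound 1 25/71 = 35.2%, Drug B 40/87 = 46.0% → Drug B
Stage I: Compound 1 69/91 = 75.8%, Drug B 57/64 = 89.1% → Drug B
Overall: Compound 1 172/314 = 54.8%, Drug B 181/305 = 59.3% → Drug B
Drug B wins overall and in every disease group — no reversal.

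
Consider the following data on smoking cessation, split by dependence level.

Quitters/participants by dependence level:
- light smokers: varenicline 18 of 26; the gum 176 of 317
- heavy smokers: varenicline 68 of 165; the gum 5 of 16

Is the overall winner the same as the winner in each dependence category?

No

Light smokers: varenicline 18/26 = 69.2%, the gum 176/317 = 55.5% → varenicline
Heavy smokers: varenicline 68/165 = 41.2%, the gum 5/16 = 31.2% → varenicline
Overall: varenicline 86/191 = 45.0%, the gum 181/333 = 54.4% → the gum
Varenicline wins each dependence group but the gum wins overall — the comparison reverses. Varenicline's participants skew toward heavy smokers, which has a lower base rate.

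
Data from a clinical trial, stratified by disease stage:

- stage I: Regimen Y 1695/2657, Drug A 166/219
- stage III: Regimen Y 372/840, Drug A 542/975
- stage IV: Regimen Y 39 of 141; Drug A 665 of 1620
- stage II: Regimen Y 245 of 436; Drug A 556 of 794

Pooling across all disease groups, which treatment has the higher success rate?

Regimen Y

Stage I: Regimen Y 1695/2657 = 63.8%, Drug A 166/219 = 75.8% → Drug A
Stage III: Regimen Y 372/840 = 44.3%, Drug A 542/975 = 55.6% → Drug A
Stage IV: Regimen Y 39/141 = 27.7%, Drug A 665/1620 = 41.0% → Drug A
Stage II: Regimen Y 245/436 = 56.2%, Drug A 556/794 = 70.0% → Drug A
Overall: Regimen Y 2351/4074 = 57.7%, Drug A 1929/3608 = 53.5% → Regimen Y
(Drug A wins every disease group but Regimen Y wins overall — Drug A's patients skew toward the low-rate stage IV group.)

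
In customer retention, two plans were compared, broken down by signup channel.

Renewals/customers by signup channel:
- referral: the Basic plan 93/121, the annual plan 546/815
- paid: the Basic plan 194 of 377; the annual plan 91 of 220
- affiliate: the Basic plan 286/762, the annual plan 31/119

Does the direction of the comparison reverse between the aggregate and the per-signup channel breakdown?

Yes

Referral: the Basic plan 93/121 = 76.9%, the annual plan 546/815 = 67.0% → the Basic plan
Paid: the Basic plan 194/377 = 51.5%, the annual plan 91/220 = 41.4% → the Basic plan
Affiliate: the Basic plan 286/762 = 37.5%, the annual plan 31/119 = 26.1% → the Basic plan
Overall: the Basic plan 573/1260 = 45.5%, the annual plan 668/1154 = 57.9% → the annual plan
The Basic plan wins each signup group but the annual plan wins overall — the comparison reverses. The Basic plan's customers skew toward affiliate, which has a lower base rate.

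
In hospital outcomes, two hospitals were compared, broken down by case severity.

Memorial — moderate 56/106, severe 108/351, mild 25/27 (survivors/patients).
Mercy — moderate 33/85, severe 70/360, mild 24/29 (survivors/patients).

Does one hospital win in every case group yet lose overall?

No

Moderate: Memorial 56/106 = 52.8%, Mercy 33/85 = 38.8% → Memorial
Severe: Memorial 108/351 = 30.8%, Mercy 70/360 = 19.4% → Memorial
Mild: Memorial 25/27 = 92.6%, Mercy 24/29 = 82.8% → Memorial
Overall: Memorial 189/484 = 39.0%, Mercy 127/474 = 26.8% → Memorial
Memorial wins overall and in every case group — no reversal.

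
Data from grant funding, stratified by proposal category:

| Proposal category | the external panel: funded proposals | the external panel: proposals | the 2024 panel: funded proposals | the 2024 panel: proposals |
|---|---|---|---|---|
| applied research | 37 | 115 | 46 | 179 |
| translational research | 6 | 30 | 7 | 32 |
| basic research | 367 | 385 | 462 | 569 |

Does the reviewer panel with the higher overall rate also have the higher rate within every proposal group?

No

Applied research: the external panel 37/115 = 32.2%, the 2024 panel 46/179 = 25.7% → the external panel
Translational research: the external panel 6/30 = 20.0%, the 2024 panel 7/32 = 21.9% → the 2024 panel
Basic research: the external panel 367/385 = 95.3%, the 2024 panel 462/569 = 81.2% → the external panel
Overall: the external panel 410/530 = 77.4%, the 2024 panel 515/780 = 66.0% → the external panel
Neither sweeps: the external panel wins 2 of 3 groups, the 2024 panel wins 1. The external panel wins overall but not every group — no Simpson reversal.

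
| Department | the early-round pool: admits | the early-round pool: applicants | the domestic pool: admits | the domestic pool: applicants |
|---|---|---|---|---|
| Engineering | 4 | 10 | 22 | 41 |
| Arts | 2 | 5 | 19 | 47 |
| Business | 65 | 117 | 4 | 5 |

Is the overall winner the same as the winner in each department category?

Engineering: the early-round pool 4/10 = 40.0%, the domestic pool 22/41 = 53.7% → the domestic pool
Arts: the early-round pool 2/5 = 40.0%, the domestic pool 19/47 = 40.4% → the domestic pool
Business: the early-round pool 65/117 = 55.6%, the domestic pool 4/5 = 80.0% → the domestic pool
Overall: the early-round pool 71/132 = 53.8%, the domestic pool 45/93 = 48.4% → the early-round pool
The domestic pool wins each department group but the early-round pool wins overall — the comparison reverses. The domestic pool's applicants skew toward Arts, which has a lower base rate.

No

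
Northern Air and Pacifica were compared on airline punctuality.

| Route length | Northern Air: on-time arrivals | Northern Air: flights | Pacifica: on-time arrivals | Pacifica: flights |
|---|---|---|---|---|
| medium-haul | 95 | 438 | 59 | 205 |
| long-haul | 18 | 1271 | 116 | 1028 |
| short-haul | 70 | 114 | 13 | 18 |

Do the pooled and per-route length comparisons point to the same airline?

Yes

Medium-haul: Northern Air 95/438 = 21.7%, Pacifica 59/205 = 28.8% → Pacifica
Long-haul: Northern Air 18/1271 = 1.4%, Pacifica 116/1028 = 11.3% → Pacifica
Short-haul: Northern Air 70/114 = 61.4%, Pacifica 13/18 = 72.2% → Pacifica
Overall: Northern Air 183/1823 = 10.0%, Pacifica 188/1251 = 15.0% → Pacifica
Pacifica wins overall and in every route group — no reversal.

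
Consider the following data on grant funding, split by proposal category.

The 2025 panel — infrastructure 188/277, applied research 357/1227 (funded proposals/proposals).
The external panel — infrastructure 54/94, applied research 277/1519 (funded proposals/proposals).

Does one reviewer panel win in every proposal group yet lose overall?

No

Infrastructure: the 2025 panel 188/277 = 67.9%, the external panel 54/94 = 57.4% → the 2025 panel
Applied research: the 2025 panel 357/1227 = 29.1%, the external panel 277/1519 = 18.2% → the 2025 panel
Overall: the 2025 panel 545/1504 = 36.2%, the external panel 331/1613 = 20.5% → the 2025 panel
The 2025 panel wins overall and in every proposal group — no reversal.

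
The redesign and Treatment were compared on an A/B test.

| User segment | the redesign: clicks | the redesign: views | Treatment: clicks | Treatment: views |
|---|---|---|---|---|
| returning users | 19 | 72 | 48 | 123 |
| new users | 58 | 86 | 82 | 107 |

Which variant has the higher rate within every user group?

Returning users: the redesign 19/72 = 26.4%, Treatment 48/123 = 39.0% → Treatment
New users: the redesign 58/86 = 67.4%, Treatment 82/107 = 76.6% → Treatment
Treatment has the higher rate in both groups.

Treatment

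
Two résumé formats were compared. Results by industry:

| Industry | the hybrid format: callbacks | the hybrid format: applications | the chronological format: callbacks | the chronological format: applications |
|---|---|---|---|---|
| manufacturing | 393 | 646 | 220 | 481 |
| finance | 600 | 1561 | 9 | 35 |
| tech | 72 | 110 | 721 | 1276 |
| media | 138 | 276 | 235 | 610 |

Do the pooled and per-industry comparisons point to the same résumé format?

Manufacturing: the hybrid format 393/646 = 60.8%, the chronological format 220/481 = 45.7% → the hybrid format
Finance: the hybrid format 600/1561 = 38.4%, the chronological format 9/35 = 25.7% → the hybrid format
Tech: the hybrid format 72/110 = 65.5%, the chronological format 721/1276 = 56.5% → the hybrid format
Media: the hybrid format 138/276 = 50.0%, the chronological format 235/610 = 38.5% → the hybrid format
Overall: the hybrid format 1203/2593 = 46.4%, the chronological format 1185/2402 = 49.3% → the chronological format
The hybrid format wins each industry group but the chronological format wins overall — the comparison reverses. The hybrid format's applications skew toward finance, which has a lower base rate.

No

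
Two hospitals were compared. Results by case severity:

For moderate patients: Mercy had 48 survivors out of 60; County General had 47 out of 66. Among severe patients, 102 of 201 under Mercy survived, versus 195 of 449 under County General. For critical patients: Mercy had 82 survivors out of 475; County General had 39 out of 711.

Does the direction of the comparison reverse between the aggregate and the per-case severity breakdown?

Moderate: Mercy 48/60 = 80.0%, County General 47/66 = 71.2% → Mercy
Severe: Mercy 102/201 = 50.7%, County General 195/449 = 43.4% → Mercy
Critical: Mercy 82/475 = 17.3%, County General 39/711 = 5.5% → Mercy
Overall: Mercy 232/736 = 31.5%, County General 281/1226 = 22.9% → Mercy
Mercy wins overall and in every case group — no reversal.

No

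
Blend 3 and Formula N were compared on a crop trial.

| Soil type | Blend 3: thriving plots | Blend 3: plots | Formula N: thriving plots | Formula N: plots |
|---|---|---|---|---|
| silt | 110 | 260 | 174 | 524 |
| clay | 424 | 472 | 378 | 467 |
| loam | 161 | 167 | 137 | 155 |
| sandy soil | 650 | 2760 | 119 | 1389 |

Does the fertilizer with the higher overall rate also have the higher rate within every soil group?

Silt: Blend 3 110/260 = 42.3%, Formula N 174/524 = 33.2% → Blend 3
Clay: Blend 3 424/472 = 89.8%, Formula N 378/467 = 80.9% → Blend 3
Loam: Blend 3 161/167 = 96.4%, Formula N 137/155 = 88.4% → Blend 3
Sandy soil: Blend 3 650/2760 = 23.6%, Formula N 119/1389 = 8.6% → Blend 3
Overall: Blend 3 1345/3659 = 36.8%, Formula N 808/2535 = 31.9% → Blend 3
Blend 3 wins overall and in every soil group — no reversal.

Yes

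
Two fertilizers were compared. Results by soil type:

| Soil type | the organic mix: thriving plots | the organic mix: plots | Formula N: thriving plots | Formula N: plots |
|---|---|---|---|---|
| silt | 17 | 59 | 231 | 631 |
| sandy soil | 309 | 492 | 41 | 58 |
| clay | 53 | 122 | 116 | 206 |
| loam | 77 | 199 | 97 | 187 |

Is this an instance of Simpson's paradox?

Yes

Silt: the organic mix 17/59 = 28.8%, Formula N 231/631 = 36.6% → Formula N
Sandy soil: the organic mix 309/492 = 62.8%, Formula N 41/58 = 70.7% → Formula N
Clay: the organic mix 53/122 = 43.4%, Formula N 116/206 = 56.3% → Formula N
Loam: the organic mix 77/199 = 38.7%, Formula N 97/187 = 51.9% → Formula N
Overall: the organic mix 456/872 = 52.3%, Formula N 485/1082 = 44.8% → the organic mix
Formula N wins each soil group but the organic mix wins overall — the comparison reverses. Formula N's plots skew toward silt, which has a lower base rate.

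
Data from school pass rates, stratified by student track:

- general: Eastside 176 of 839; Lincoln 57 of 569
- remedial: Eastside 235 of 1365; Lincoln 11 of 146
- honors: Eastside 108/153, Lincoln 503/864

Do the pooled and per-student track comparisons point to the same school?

No

General: Eastside 176/839 = 21.0%, Lincoln 57/569 = 10.0% → Eastside
Remedial: Eastside 235/1365 = 17.2%, Lincoln 11/146 = 7.5% → Eastside
Honors: Eastside 108/153 = 70.6%, Lincoln 503/864 = 58.2% → Eastside
Overall: Eastside 519/2357 = 22.0%, Lincoln 571/1579 = 36.2% → Lincoln
Eastside wins each student group but Lincoln wins overall — the comparison reverses. Eastside's students skew toward remedial, which has a lower base rate.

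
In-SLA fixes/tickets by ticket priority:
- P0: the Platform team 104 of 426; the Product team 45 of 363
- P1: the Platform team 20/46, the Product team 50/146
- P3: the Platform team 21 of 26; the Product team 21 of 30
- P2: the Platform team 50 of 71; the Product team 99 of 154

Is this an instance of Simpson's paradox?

No

P0: the Platform team 104/426 = 24.4%, the Product team 45/363 = 12.4% → the Platform team
P1: the Platform team 20/46 = 43.5%, the Product team 50/146 = 34.2% → the Platform team
P3: the Platform team 21/26 = 80.8%, the Product team 21/30 = 70.0% → the Platform team
P2: the Platform team 50/71 = 70.4%, the Product team 99/154 = 64.3% → the Platform team
Overall: the Platform team 195/569 = 34.3%, the Product team 215/693 = 31.0% → the Platform team
The Platform team wins overall and in every ticket group — no reversal.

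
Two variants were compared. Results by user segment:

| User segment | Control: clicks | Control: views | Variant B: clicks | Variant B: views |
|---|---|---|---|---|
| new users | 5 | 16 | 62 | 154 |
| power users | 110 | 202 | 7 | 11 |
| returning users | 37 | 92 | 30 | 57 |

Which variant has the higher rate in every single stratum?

New users: Control 5/16 = 31.2%, Variant B 62/154 = 40.3% → Variant B
Power users: Control 110/202 = 54.5%, Variant B 7/11 = 63.6% → Variant B
Returning users: Control 37/92 = 40.2%, Variant B 30/57 = 52.6% → Variant B
Variant B has the higher rate in all 3 groups.

Variant B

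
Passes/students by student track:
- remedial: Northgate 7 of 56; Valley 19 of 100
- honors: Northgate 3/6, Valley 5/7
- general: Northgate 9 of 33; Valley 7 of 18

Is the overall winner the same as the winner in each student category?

Remedial: Northgate 7/56 = 12.5%, Valley 19/100 = 19.0% → Valley
Honors: Northgate 3/6 = 50.0%, Valley 5/7 = 71.4% → Valley
General: Northgate 9/33 = 27.3%, Valley 7/18 = 38.9% → Valley
Overall: Northgate 19/95 = 20.0%, Valley 31/125 = 24.8% → Valley
Valley wins overall and in every student group — no reversal.

Yes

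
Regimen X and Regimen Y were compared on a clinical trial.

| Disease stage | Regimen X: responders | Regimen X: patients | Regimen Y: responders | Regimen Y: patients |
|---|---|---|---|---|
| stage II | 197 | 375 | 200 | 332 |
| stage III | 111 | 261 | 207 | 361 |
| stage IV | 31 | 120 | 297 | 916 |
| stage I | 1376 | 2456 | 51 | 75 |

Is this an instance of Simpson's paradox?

Stage II: Regimen X 197/375 = 52.5%, Regimen Y 200/332 = 60.2% → Regimen Y
Stage III: Regimen X 111/261 = 42.5%, Regimen Y 207/361 = 57.3% → Regimen Y
Stage IV: Regimen X 31/120 = 25.8%, Regimen Y 297/916 = 32.4% → Regimen Y
Stage I: Regimen X 1376/2456 = 56.0%, Regimen Y 51/75 = 68.0% → Regimen Y
Overall: Regimen X 1715/3212 = 53.4%, Regimen Y 755/1684 = 44.8% → Regimen X
Regimen Y wins each disease group but Regimen X wins overall — the comparison reverses. Regimen Y's patients skew toward stage IV, which has a lower base rate.

Yes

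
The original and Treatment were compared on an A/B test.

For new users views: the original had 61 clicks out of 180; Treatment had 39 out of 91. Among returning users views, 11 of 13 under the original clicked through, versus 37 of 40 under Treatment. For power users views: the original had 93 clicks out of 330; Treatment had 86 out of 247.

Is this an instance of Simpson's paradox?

New users: the original 61/180 = 33.9%, Treatment 39/91 = 42.9% → Treatment
Returning users: the original 11/13 = 84.6%, Treatment 37/40 = 92.5% → Treatment
Power users: the original 93/330 = 28.2%, Treatment 86/247 = 34.8% → Treatment
Overall: the original 165/523 = 31.5%, Treatment 162/378 = 42.9% → Treatment
Treatment wins overall and in every user group — no reversal.

No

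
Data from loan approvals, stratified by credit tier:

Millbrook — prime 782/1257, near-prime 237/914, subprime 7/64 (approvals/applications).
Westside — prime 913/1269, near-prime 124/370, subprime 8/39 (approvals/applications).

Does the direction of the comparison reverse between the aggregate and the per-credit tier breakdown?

Prime: Millbrook 782/1257 = 62.2%, Westside 913/1269 = 71.9% → Westside
Near-prime: Millbrook 237/914 = 25.9%, Westside 124/370 = 33.5% → Westside
Subprime: Millbrook 7/64 = 10.9%, Westside 8/39 = 20.5% → Westside
Overall: Millbrook 1026/2235 = 45.9%, Westside 1045/1678 = 62.3% → Westside
Westside wins overall and in every credit group — no reversal.

No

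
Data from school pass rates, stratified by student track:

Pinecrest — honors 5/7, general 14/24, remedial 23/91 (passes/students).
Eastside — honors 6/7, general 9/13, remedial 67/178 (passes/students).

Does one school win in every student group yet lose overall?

No

Honors: Pinecrest 5/7 = 71.4%, Eastside 6/7 = 85.7% → Eastside
General: Pinecrest 14/24 = 58.3%, Eastside 9/13 = 69.2% → Eastside
Remedial: Pinecrest 23/91 = 25.3%, Eastside 67/178 = 37.6% → Eastside
Overall: Pinecrest 42/122 = 34.4%, Eastside 82/198 = 41.4% → Eastside
Eastside wins overall and in every student group — no reversal.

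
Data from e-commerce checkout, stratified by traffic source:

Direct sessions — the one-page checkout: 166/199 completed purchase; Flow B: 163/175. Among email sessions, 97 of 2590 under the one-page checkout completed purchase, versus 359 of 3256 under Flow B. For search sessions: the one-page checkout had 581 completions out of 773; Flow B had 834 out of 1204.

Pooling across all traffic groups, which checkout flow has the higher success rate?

Flow B

Direct: the one-page checkout 166/199 = 83.4%, Flow B 163/175 = 93.1% → Flow B
Email: the one-page checkout 97/2590 = 3.7%, Flow B 359/3256 = 11.0% → Flow B
Search: the one-page checkout 581/773 = 75.2%, Flow B 834/1204 = 69.3% → the one-page checkout
Overall: the one-page checkout 844/3562 = 23.7%, Flow B 1356/4635 = 29.3% → Flow B
(Neither sweeps every traffic group, but Flow B has the higher pooled rate.)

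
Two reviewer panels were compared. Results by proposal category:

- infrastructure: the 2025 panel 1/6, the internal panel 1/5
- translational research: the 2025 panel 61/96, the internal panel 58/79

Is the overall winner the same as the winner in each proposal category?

Infrastructure: the 2025 panel 1/6 = 16.7%, the internal panel 1/5 = 20.0% → the internal panel
Translational research: the 2025 panel 61/96 = 63.5%, the internal panel 58/79 = 73.4% → the internal panel
Overall: the 2025 panel 62/102 = 60.8%, the internal panel 59/84 = 70.2% → the internal panel
The internal panel wins overall and in every proposal group — no reversal.

Yes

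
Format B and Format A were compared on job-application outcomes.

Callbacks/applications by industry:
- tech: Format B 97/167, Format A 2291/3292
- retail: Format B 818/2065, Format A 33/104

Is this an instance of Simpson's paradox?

Tech: Format B 97/167 = 58.1%, Format A 2291/3292 = 69.6% → Format A
Retail: Format B 818/2065 = 39.6%, Format A 33/104 = 31.7% → Format B
Overall: Format B 915/2232 = 41.0%, Format A 2324/3396 = 68.4% → Format A
Neither sweeps: Format B wins 1 of 2 groups, Format A wins 1. Format A wins overall but not every group — no Simpson reversal.

No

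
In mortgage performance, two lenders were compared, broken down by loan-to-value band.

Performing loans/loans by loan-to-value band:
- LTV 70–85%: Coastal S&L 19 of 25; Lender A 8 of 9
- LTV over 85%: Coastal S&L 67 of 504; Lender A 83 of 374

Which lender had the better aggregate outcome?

Lender A

LTV 70–85%: Coastal S&L 19/25 = 76.0%, Lender A 8/9 = 88.9% → Lender A
LTV over 85%: Coastal S&L 67/504 = 13.3%, Lender A 83/374 = 22.2% → Lender A
Overall: Coastal S&L 86/529 = 16.3%, Lender A 91/383 = 23.8% → Lender A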